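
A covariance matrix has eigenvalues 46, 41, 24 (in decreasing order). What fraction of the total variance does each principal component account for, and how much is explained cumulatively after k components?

Step 1 — total variance = trace(Sigma) = Σ λ_i = 46 + 41 + 24 = 111.

Step 2 — fraction explained by component i = λ_i / Σ λ:
  PC1: 46/111 = 0.4144
  PC2: 41/111 = 0.3694
  PC3: 24/111 = 0.2162

Step 3 — cumulative fraction after k components = (λ_1 + ... + λ_k) / Σ λ:
  k = 1: 46/111 = 0.4144
  k = 2: (46 + 41)/111 = 87/111 = 0.7838
  k = 3: (46 + 41 + 24)/111 = 111/111 = 1

Summary (fraction, with percent):

explained: PC1 0.4144 (41.44%), PC2 0.3694 (36.94%), PC3 0.2162 (21.62%);  cumulative: 0.4144, 0.7838, 1


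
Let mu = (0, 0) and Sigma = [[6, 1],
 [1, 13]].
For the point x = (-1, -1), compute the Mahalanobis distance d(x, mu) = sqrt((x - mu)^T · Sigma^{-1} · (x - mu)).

Step 1 — centre the observation: (x - mu) = (-1, -1).

Step 2 — invert Sigma. det(Sigma) = 6·13 - (1)² = 77.
  Sigma^{-1} = (1/det) · [[d, -b], [-b, a]] = [[0.1688, -0.013],
 [-0.013, 0.0779]].

Step 3 — form the quadratic (x - mu)^T · Sigma^{-1} · (x - mu):
  Sigma^{-1} · (x - mu) = (-0.1558, -0.0649).
  (x - mu)^T · [Sigma^{-1} · (x - mu)] = (-1)·(-0.1558) + (-1)·(-0.0649) = 0.2208.

Step 4 — take square root: d = √(0.2208) ≈ 0.4699.

d(x, mu) = √(0.2208) ≈ 0.4699


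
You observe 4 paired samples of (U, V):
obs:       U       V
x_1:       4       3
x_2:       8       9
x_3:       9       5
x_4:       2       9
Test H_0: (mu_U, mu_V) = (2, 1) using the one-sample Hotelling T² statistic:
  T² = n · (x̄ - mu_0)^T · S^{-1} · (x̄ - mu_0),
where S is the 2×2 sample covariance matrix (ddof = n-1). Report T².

Step 1 — sample mean vector:
  mean(U) = (4 + 8 + 9 + 2) / 4 = 23/4 = 5.75
  mean(V) = (3 + 9 + 5 + 9) / 4 = 26/4 = 6.5
  x̄ = (5.75, 6.5),  deviation x̄ - mu_0 = (5.75, 6.5) - (2, 1) = (3.75, 5.5).

Step 2 — sample covariance matrix, S[i,j] = (1/(n-1)) · Σ_k (x_{k,i} - mean_i) · (x_{k,j} - mean_j), divisor n-1 = 3:
  S[U,U] = ((-1.75)·(-1.75) + (2.25)·(2.25) + (3.25)·(3.25) + (-3.75)·(-3.75)) / 3 = 32.75/3 = 10.9167
  S[U,V] = ((-1.75)·(-3.5) + (2.25)·(2.5) + (3.25)·(-1.5) + (-3.75)·(2.5)) / 3 = -2.5/3 = -0.8333
  S[V,V] = ((-3.5)·(-3.5) + (2.5)·(2.5) + (-1.5)·(-1.5) + (2.5)·(2.5)) / 3 = 27/3 = 9
  S = [[10.9167, -0.8333],
 [-0.8333, 9]].

Step 3 — invert S. det(S) = 10.9167·9 - (-0.8333)² = 97.5556.
  S^{-1} = (1/det) · [[d, -b], [-b, a]] = [[0.0923, 0.0085],
 [0.0085, 0.1119]].

Step 4 — quadratic form (x̄ - mu_0)^T · S^{-1} · (x̄ - mu_0):
  S^{-1} · (x̄ - mu_0) = (0.3929, 0.6475),
  (x̄ - mu_0)^T · [...] = (3.75)·(0.3929) + (5.5)·(0.6475) = 5.0347.

Step 5 — scale by n: T² = 4 · 5.0347 = 20.139.

T² ≈ 20.139


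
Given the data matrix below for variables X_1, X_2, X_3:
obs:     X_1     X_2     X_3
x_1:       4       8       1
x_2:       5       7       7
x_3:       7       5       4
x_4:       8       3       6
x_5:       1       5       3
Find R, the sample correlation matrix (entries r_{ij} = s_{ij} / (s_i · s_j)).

Step 1 — column means:
  mean(X_1) = (4 + 5 + 7 + 8 + 1) / 5 = 25/5 = 5
  mean(X_2) = (8 + 7 + 5 + 3 + 5) / 5 = 28/5 = 5.6
  mean(X_3) = (1 + 7 + 4 + 6 + 3) / 5 = 21/5 = 4.2

Step 2 — sample variances and covariances s[i,j] = (1/(n-1)) · Σ_k (x_{k,i} - mean_i) · (x_{k,j} - mean_j), with n-1 = 4:
  s[X_1,X_1] = ((-1)·(-1) + (0)·(0) + (2)·(2) + (3)·(3) + (-4)·(-4)) / 4 = 30/4 = 7.5
  s[X_1,X_2] = ((-1)·(2.4) + (0)·(1.4) + (2)·(-0.6) + (3)·(-2.6) + (-4)·(-0.6)) / 4 = -9/4 = -2.25
  s[X_1,X_3] = ((-1)·(-3.2) + (0)·(2.8) + (2)·(-0.2) + (3)·(1.8) + (-4)·(-1.2)) / 4 = 13/4 = 3.25
  s[X_2,X_2] = ((2.4)·(2.4) + (1.4)·(1.4) + (-0.6)·(-0.6) + (-2.6)·(-2.6) + (-0.6)·(-0.6)) / 4 = 15.2/4 = 3.8
  s[X_2,X_3] = ((2.4)·(-3.2) + (1.4)·(2.8) + (-0.6)·(-0.2) + (-2.6)·(1.8) + (-0.6)·(-1.2)) / 4 = -7.6/4 = -1.9
  s[X_3,X_3] = ((-3.2)·(-3.2) + (2.8)·(2.8) + (-0.2)·(-0.2) + (1.8)·(1.8) + (-1.2)·(-1.2)) / 4 = 22.8/4 = 5.7
  Sample standard deviations s_i = √(s[i,i]):
  s(X_1) = √(7.5) = 2.7386
  s(X_2) = √(3.8) = 1.9494
  s(X_3) = √(5.7) = 2.3875

Step 3 — r_{ij} = s_{ij} / (s_i · s_j):
  r[X_1,X_1] = 1 (diagonal).
  r[X_1,X_2] = -2.25 / (2.7386 · 1.9494) = -2.25 / 5.3385 = -0.4215
  r[X_1,X_3] = 3.25 / (2.7386 · 2.3875) = 3.25 / 6.5383 = 0.4971
  r[X_2,X_2] = 1 (diagonal).
  r[X_2,X_3] = -1.9 / (1.9494 · 2.3875) = -1.9 / 4.654 = -0.4082
  r[X_3,X_3] = 1 (diagonal).

R is symmetric with unit diagonal. Assembling:

R = [[1, -0.4215, 0.4971],
 [-0.4215, 1, -0.4082],
 [0.4971, -0.4082, 1]]


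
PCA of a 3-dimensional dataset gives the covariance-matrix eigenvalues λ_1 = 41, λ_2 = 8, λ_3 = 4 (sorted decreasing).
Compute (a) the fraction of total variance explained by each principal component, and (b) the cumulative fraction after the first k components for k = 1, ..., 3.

Step 1 — total variance = trace(Sigma) = Σ λ_i = 41 + 8 + 4 = 53.

Step 2 — fraction explained by component i = λ_i / Σ λ:
  PC1: 41/53 = 0.7736
  PC2: 8/53 = 0.1509
  PC3: 4/53 = 0.0755

Step 3 — cumulative fraction after k components = (λ_1 + ... + λ_k) / Σ λ:
  k = 1: 41/53 = 0.7736
  k = 2: (41 + 8)/53 = 49/53 = 0.9245
  k = 3: (41 + 8 + 4)/53 = 53/53 = 1

Summary (fraction, with percent):

explained: PC1 0.7736 (77.36%), PC2 0.1509 (15.09%), PC3 0.0755 (7.55%);  cumulative: 0.7736, 0.9245, 1


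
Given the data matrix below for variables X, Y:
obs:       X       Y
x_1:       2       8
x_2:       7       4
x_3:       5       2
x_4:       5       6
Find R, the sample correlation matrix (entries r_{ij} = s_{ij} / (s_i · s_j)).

Step 1 — column means:
  mean(X) = (2 + 7 + 5 + 5) / 4 = 19/4 = 4.75
  mean(Y) = (8 + 4 + 2 + 6) / 4 = 20/4 = 5

Step 2 — sample variances and covariances s[i,j] = (1/(n-1)) · Σ_k (x_{k,i} - mean_i) · (x_{k,j} - mean_j), with n-1 = 3:
  s[X,X] = ((-2.75)·(-2.75) + (2.25)·(2.25) + (0.25)·(0.25) + (0.25)·(0.25)) / 3 = 12.75/3 = 4.25
  s[X,Y] = ((-2.75)·(3) + (2.25)·(-1) + (0.25)·(-3) + (0.25)·(1)) / 3 = -11/3 = -3.6667
  s[Y,Y] = ((3)·(3) + (-1)·(-1) + (-3)·(-3) + (1)·(1)) / 3 = 20/3 = 6.6667
  Sample standard deviations s_i = √(s[i,i]):
  s(X) = √(4.25) = 2.0616
  s(Y) = √(6.6667) = 2.582

Step 3 — r_{ij} = s_{ij} / (s_i · s_j):
  r[X,X] = 1 (diagonal).
  r[X,Y] = -3.6667 / (2.0616 · 2.582) = -3.6667 / 5.3229 = -0.6888
  r[Y,Y] = 1 (diagonal).

R is symmetric with unit diagonal. Assembling:

R = [[1, -0.6888],
 [-0.6888, 1]]


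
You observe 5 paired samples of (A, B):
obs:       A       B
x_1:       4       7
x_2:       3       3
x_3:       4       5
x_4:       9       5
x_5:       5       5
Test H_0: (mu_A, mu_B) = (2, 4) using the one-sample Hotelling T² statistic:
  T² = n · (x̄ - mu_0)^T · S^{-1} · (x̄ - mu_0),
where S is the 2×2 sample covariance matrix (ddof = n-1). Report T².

Step 1 — sample mean vector:
  mean(A) = (4 + 3 + 4 + 9 + 5) / 5 = 25/5 = 5
  mean(B) = (7 + 3 + 5 + 5 + 5) / 5 = 25/5 = 5
  x̄ = (5, 5),  deviation x̄ - mu_0 = (5, 5) - (2, 4) = (3, 1).

Step 2 — sample covariance matrix, S[i,j] = (1/(n-1)) · Σ_k (x_{k,i} - mean_i) · (x_{k,j} - mean_j), divisor n-1 = 4:
  S[A,A] = ((-1)·(-1) + (-2)·(-2) + (-1)·(-1) + (4)·(4) + (0)·(0)) / 4 = 22/4 = 5.5
  S[A,B] = ((-1)·(2) + (-2)·(-2) + (-1)·(0) + (4)·(0) + (0)·(0)) / 4 = 2/4 = 0.5
  S[B,B] = ((2)·(2) + (-2)·(-2) + (0)·(0) + (0)·(0) + (0)·(0)) / 4 = 8/4 = 2
  S = [[5.5, 0.5],
 [0.5, 2]].

Step 3 — invert S. det(S) = 5.5·2 - (0.5)² = 10.75.
  S^{-1} = (1/det) · [[d, -b], [-b, a]] = [[0.186, -0.0465],
 [-0.0465, 0.5116]].

Step 4 — quadratic form (x̄ - mu_0)^T · S^{-1} · (x̄ - mu_0):
  S^{-1} · (x̄ - mu_0) = (0.5116, 0.3721),
  (x̄ - mu_0)^T · [...] = (3)·(0.5116) + (1)·(0.3721) = 1.907.

Step 5 — scale by n: T² = 5 · 1.907 = 9.5349.

T² ≈ 9.5349


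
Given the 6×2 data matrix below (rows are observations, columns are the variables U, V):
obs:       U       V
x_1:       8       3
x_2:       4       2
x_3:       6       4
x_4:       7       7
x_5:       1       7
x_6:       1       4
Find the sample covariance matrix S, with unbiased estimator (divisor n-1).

Step 1 — column means:
  mean(U) = (8 + 4 + 6 + 7 + 1 + 1) / 6 = 27/6 = 4.5
  mean(V) = (3 + 2 + 4 + 7 + 7 + 4) / 6 = 27/6 = 4.5

Step 2 — sample covariance S[i,j] = (1/(n-1)) · Σ_k (x_{k,i} - mean_i) · (x_{k,j} - mean_j), with n-1 = 5.
  S[U,U] = ((3.5)·(3.5) + (-0.5)·(-0.5) + (1.5)·(1.5) + (2.5)·(2.5) + (-3.5)·(-3.5) + (-3.5)·(-3.5)) / 5 = 45.5/5 = 9.1
  S[U,V] = ((3.5)·(-1.5) + (-0.5)·(-2.5) + (1.5)·(-0.5) + (2.5)·(2.5) + (-3.5)·(2.5) + (-3.5)·(-0.5)) / 5 = -5.5/5 = -1.1
  S[V,V] = ((-1.5)·(-1.5) + (-2.5)·(-2.5) + (-0.5)·(-0.5) + (2.5)·(2.5) + (2.5)·(2.5) + (-0.5)·(-0.5)) / 5 = 21.5/5 = 4.3

S is symmetric (S[j,i] = S[i,j]). Assembling:

S = [[9.1, -1.1],
 [-1.1, 4.3]]


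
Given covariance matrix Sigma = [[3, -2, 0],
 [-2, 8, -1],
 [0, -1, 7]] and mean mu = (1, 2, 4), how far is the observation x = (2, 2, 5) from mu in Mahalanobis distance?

Step 1 — centre the observation: (x - mu) = (1, 0, 1).

Step 2 — invert Sigma (cofactor / det for 3×3, or solve directly):
  Sigma^{-1} = [[0.4015, 0.1022, 0.0146],
 [0.1022, 0.1533, 0.0219],
 [0.0146, 0.0219, 0.146]].

Step 3 — form the quadratic (x - mu)^T · Sigma^{-1} · (x - mu):
  Sigma^{-1} · (x - mu) = (0.4161, 0.1241, 0.1606).
  (x - mu)^T · [Sigma^{-1} · (x - mu)] = (1)·(0.4161) + (0)·(0.1241) + (1)·(0.1606) = 0.5766.

Step 4 — take square root: d = √(0.5766) ≈ 0.7594.

d(x, mu) = √(0.5766) ≈ 0.7594


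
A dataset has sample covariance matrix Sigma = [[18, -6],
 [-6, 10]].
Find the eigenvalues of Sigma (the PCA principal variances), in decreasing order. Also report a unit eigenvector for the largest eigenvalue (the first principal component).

Step 1 — characteristic polynomial of 2×2 Sigma:
  det(Sigma - λI) = λ² - trace · λ + det = 0.
  trace = 18 + 10 = 28, det = 18·10 - (-6)² = 144.
Step 2 — discriminant:
  Δ = trace² - 4·det = 784 - 576 = 208.
Step 3 — eigenvalues:
  λ = (trace ± √Δ)/2 = (28 ± 14.4222)/2,
  λ_1 = 21.2111,  λ_2 = 6.7889.

Step 4 — unit eigenvector for λ_1: solve (Sigma - λ_1 I)v = 0. First row:
  (18 - 21.2111)·v_x + (-6)·v_y = 0, i.e. (-3.2111)·v_x + (-6)·v_y = 0,
  so v ∝ (b, λ_1 - a) = (-6, 3.2111); multiply by -1 so the first entry is positive: u = (6, -3.2111).
  ||u|| = √((6)² + (-3.2111)²) = √(46.3112) ≈ 6.8052,
  v_1 = u/||u|| ≈ (0.8817, -0.4719) (||v_1|| = 1).

λ_1 = 21.2111,  λ_2 = 6.7889;  v_1 ≈ (0.8817, -0.4719)


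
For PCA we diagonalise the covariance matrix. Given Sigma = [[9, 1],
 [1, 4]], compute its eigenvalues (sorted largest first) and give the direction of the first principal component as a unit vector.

Step 1 — characteristic polynomial of 2×2 Sigma:
  det(Sigma - λI) = λ² - trace · λ + det = 0.
  trace = 9 + 4 = 13, det = 9·4 - (1)² = 35.
Step 2 — discriminant:
  Δ = trace² - 4·det = 169 - 140 = 29.
Step 3 — eigenvalues:
  λ = (trace ± √Δ)/2 = (13 ± 5.3852)/2,
  λ_1 = 9.1926,  λ_2 = 3.8074.

Step 4 — unit eigenvector for λ_1: solve (Sigma - λ_1 I)v = 0. First row:
  (9 - 9.1926)·v_x + (1)·v_y = 0, i.e. (-0.1926)·v_x + (1)·v_y = 0,
  so v ∝ (b, λ_1 - a) = (1, 0.1926) = u.
  ||u|| = √((1)² + (0.1926)²) = √(1.0371) ≈ 1.0184,
  v_1 = u/||u|| ≈ (0.982, 0.1891) (||v_1|| = 1).

λ_1 = 9.1926,  λ_2 = 3.8074;  v_1 ≈ (0.982, 0.1891)


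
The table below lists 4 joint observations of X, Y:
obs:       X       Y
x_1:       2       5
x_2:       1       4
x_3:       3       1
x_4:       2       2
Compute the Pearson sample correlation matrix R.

Step 1 — column means:
  mean(X) = (2 + 1 + 3 + 2) / 4 = 8/4 = 2
  mean(Y) = (5 + 4 + 1 + 2) / 4 = 12/4 = 3

Step 2 — sample variances and covariances s[i,j] = (1/(n-1)) · Σ_k (x_{k,i} - mean_i) · (x_{k,j} - mean_j), with n-1 = 3:
  s[X,X] = ((0)·(0) + (-1)·(-1) + (1)·(1) + (0)·(0)) / 3 = 2/3 = 0.6667
  s[X,Y] = ((0)·(2) + (-1)·(1) + (1)·(-2) + (0)·(-1)) / 3 = -3/3 = -1
  s[Y,Y] = ((2)·(2) + (1)·(1) + (-2)·(-2) + (-1)·(-1)) / 3 = 10/3 = 3.3333
  Sample standard deviations s_i = √(s[i,i]):
  s(X) = √(0.6667) = 0.8165
  s(Y) = √(3.3333) = 1.8257

Step 3 — r_{ij} = s_{ij} / (s_i · s_j):
  r[X,X] = 1 (diagonal).
  r[X,Y] = -1 / (0.8165 · 1.8257) = -1 / 1.4907 = -0.6708
  r[Y,Y] = 1 (diagonal).

R is symmetric with unit diagonal. Assembling:

R = [[1, -0.6708],
 [-0.6708, 1]]


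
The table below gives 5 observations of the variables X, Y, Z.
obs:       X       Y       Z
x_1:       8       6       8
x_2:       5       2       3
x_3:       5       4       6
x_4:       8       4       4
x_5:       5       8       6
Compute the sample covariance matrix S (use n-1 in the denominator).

Step 1 — column means:
  mean(X) = (8 + 5 + 5 + 8 + 5) / 5 = 31/5 = 6.2
  mean(Y) = (6 + 2 + 4 + 4 + 8) / 5 = 24/5 = 4.8
  mean(Z) = (8 + 3 + 6 + 4 + 6) / 5 = 27/5 = 5.4

Step 2 — sample covariance S[i,j] = (1/(n-1)) · Σ_k (x_{k,i} - mean_i) · (x_{k,j} - mean_j), with n-1 = 4.
  S[X,X] = ((1.8)·(1.8) + (-1.2)·(-1.2) + (-1.2)·(-1.2) + (1.8)·(1.8) + (-1.2)·(-1.2)) / 4 = 10.8/4 = 2.7
  S[X,Y] = ((1.8)·(1.2) + (-1.2)·(-2.8) + (-1.2)·(-0.8) + (1.8)·(-0.8) + (-1.2)·(3.2)) / 4 = 1.2/4 = 0.3
  S[X,Z] = ((1.8)·(2.6) + (-1.2)·(-2.4) + (-1.2)·(0.6) + (1.8)·(-1.4) + (-1.2)·(0.6)) / 4 = 3.6/4 = 0.9
  S[Y,Y] = ((1.2)·(1.2) + (-2.8)·(-2.8) + (-0.8)·(-0.8) + (-0.8)·(-0.8) + (3.2)·(3.2)) / 4 = 20.8/4 = 5.2
  S[Y,Z] = ((1.2)·(2.6) + (-2.8)·(-2.4) + (-0.8)·(0.6) + (-0.8)·(-1.4) + (3.2)·(0.6)) / 4 = 12.4/4 = 3.1
  S[Z,Z] = ((2.6)·(2.6) + (-2.4)·(-2.4) + (0.6)·(0.6) + (-1.4)·(-1.4) + (0.6)·(0.6)) / 4 = 15.2/4 = 3.8

S is symmetric (S[j,i] = S[i,j]). Assembling:

S = [[2.7, 0.3, 0.9],
 [0.3, 5.2, 3.1],
 [0.9, 3.1, 3.8]]


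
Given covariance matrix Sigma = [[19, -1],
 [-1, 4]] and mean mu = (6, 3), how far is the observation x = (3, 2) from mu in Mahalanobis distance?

Step 1 — centre the observation: (x - mu) = (-3, -1).

Step 2 — invert Sigma. det(Sigma) = 19·4 - (-1)² = 75.
  Sigma^{-1} = (1/det) · [[d, -b], [-b, a]] = [[0.0533, 0.0133],
 [0.0133, 0.2533]].

Step 3 — form the quadratic (x - mu)^T · Sigma^{-1} · (x - mu):
  Sigma^{-1} · (x - mu) = (-0.1733, -0.2933).
  (x - mu)^T · [Sigma^{-1} · (x - mu)] = (-3)·(-0.1733) + (-1)·(-0.2933) = 0.8133.

Step 4 — take square root: d = √(0.8133) ≈ 0.9018.

d(x, mu) = √(0.8133) ≈ 0.9018


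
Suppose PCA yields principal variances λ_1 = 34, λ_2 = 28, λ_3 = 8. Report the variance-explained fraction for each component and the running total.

Step 1 — total variance = trace(Sigma) = Σ λ_i = 34 + 28 + 8 = 70.

Step 2 — fraction explained by component i = λ_i / Σ λ:
  PC1: 34/70 = 0.4857
  PC2: 28/70 = 0.4
  PC3: 8/70 = 0.1143

Step 3 — cumulative fraction after k components = (λ_1 + ... + λ_k) / Σ λ:
  k = 1: 34/70 = 0.4857
  k = 2: (34 + 28)/70 = 62/70 = 0.8857
  k = 3: (34 + 28 + 8)/70 = 70/70 = 1

Summary (fraction, with percent):

explained: PC1 0.4857 (48.57%), PC2 0.4 (40%), PC3 0.1143 (11.43%);  cumulative: 0.4857, 0.8857, 1


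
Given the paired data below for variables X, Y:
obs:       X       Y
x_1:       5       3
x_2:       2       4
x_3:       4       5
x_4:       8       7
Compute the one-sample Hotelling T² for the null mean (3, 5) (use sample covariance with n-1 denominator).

Step 1 — sample mean vector:
  mean(X) = (5 + 2 + 4 + 8) / 4 = 19/4 = 4.75
  mean(Y) = (3 + 4 + 5 + 7) / 4 = 19/4 = 4.75
  x̄ = (4.75, 4.75),  deviation x̄ - mu_0 = (4.75, 4.75) - (3, 5) = (1.75, -0.25).

Step 2 — sample covariance matrix, S[i,j] = (1/(n-1)) · Σ_k (x_{k,i} - mean_i) · (x_{k,j} - mean_j), divisor n-1 = 3:
  S[X,X] = ((0.25)·(0.25) + (-2.75)·(-2.75) + (-0.75)·(-0.75) + (3.25)·(3.25)) / 3 = 18.75/3 = 6.25
  S[X,Y] = ((0.25)·(-1.75) + (-2.75)·(-0.75) + (-0.75)·(0.25) + (3.25)·(2.25)) / 3 = 8.75/3 = 2.9167
  S[Y,Y] = ((-1.75)·(-1.75) + (-0.75)·(-0.75) + (0.25)·(0.25) + (2.25)·(2.25)) / 3 = 8.75/3 = 2.9167
  S = [[6.25, 2.9167],
 [2.9167, 2.9167]].

Step 3 — invert S. det(S) = 6.25·2.9167 - (2.9167)² = 9.7222.
  S^{-1} = (1/det) · [[d, -b], [-b, a]] = [[0.3, -0.3],
 [-0.3, 0.6429]].

Step 4 — quadratic form (x̄ - mu_0)^T · S^{-1} · (x̄ - mu_0):
  S^{-1} · (x̄ - mu_0) = (0.6, -0.6857),
  (x̄ - mu_0)^T · [...] = (1.75)·(0.6) + (-0.25)·(-0.6857) = 1.2214.

Step 5 — scale by n: T² = 4 · 1.2214 = 4.8857.

T² ≈ 4.8857


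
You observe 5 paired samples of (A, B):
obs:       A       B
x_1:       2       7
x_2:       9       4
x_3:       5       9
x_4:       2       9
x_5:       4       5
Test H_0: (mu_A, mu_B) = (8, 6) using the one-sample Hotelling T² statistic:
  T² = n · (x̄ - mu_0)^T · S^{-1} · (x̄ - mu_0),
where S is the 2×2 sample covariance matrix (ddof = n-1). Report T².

Step 1 — sample mean vector:
  mean(A) = (2 + 9 + 5 + 2 + 4) / 5 = 22/5 = 4.4
  mean(B) = (7 + 4 + 9 + 9 + 5) / 5 = 34/5 = 6.8
  x̄ = (4.4, 6.8),  deviation x̄ - mu_0 = (4.4, 6.8) - (8, 6) = (-3.6, 0.8).

Step 2 — sample covariance matrix, S[i,j] = (1/(n-1)) · Σ_k (x_{k,i} - mean_i) · (x_{k,j} - mean_j), divisor n-1 = 4:
  S[A,A] = ((-2.4)·(-2.4) + (4.6)·(4.6) + (0.6)·(0.6) + (-2.4)·(-2.4) + (-0.4)·(-0.4)) / 4 = 33.2/4 = 8.3
  S[A,B] = ((-2.4)·(0.2) + (4.6)·(-2.8) + (0.6)·(2.2) + (-2.4)·(2.2) + (-0.4)·(-1.8)) / 4 = -16.6/4 = -4.15
  S[B,B] = ((0.2)·(0.2) + (-2.8)·(-2.8) + (2.2)·(2.2) + (2.2)·(2.2) + (-1.8)·(-1.8)) / 4 = 20.8/4 = 5.2
  S = [[8.3, -4.15],
 [-4.15, 5.2]].

Step 3 — invert S. det(S) = 8.3·5.2 - (-4.15)² = 25.9375.
  S^{-1} = (1/det) · [[d, -b], [-b, a]] = [[0.2005, 0.16],
 [0.16, 0.32]].

Step 4 — quadratic form (x̄ - mu_0)^T · S^{-1} · (x̄ - mu_0):
  S^{-1} · (x̄ - mu_0) = (-0.5937, -0.32),
  (x̄ - mu_0)^T · [...] = (-3.6)·(-0.5937) + (0.8)·(-0.32) = 1.8814.

Step 5 — scale by n: T² = 5 · 1.8814 = 9.4072.

T² ≈ 9.4072


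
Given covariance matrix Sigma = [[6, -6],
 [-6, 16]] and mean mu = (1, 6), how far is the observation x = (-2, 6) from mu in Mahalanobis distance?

Step 1 — centre the observation: (x - mu) = (-3, 0).

Step 2 — invert Sigma. det(Sigma) = 6·16 - (-6)² = 60.
  Sigma^{-1} = (1/det) · [[d, -b], [-b, a]] = [[0.2667, 0.1],
 [0.1, 0.1]].

Step 3 — form the quadratic (x - mu)^T · Sigma^{-1} · (x - mu):
  Sigma^{-1} · (x - mu) = (-0.8, -0.3).
  (x - mu)^T · [Sigma^{-1} · (x - mu)] = (-3)·(-0.8) + (0)·(-0.3) = 2.4.

Step 4 — take square root: d = √(2.4) ≈ 1.5492.

d(x, mu) = √(2.4) ≈ 1.5492


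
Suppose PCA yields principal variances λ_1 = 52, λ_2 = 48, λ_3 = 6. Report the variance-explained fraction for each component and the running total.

Step 1 — total variance = trace(Sigma) = Σ λ_i = 52 + 48 + 6 = 106.

Step 2 — fraction explained by component i = λ_i / Σ λ:
  PC1: 52/106 = 0.4906
  PC2: 48/106 = 0.4528
  PC3: 6/106 = 0.0566

Step 3 — cumulative fraction after k components = (λ_1 + ... + λ_k) / Σ λ:
  k = 1: 52/106 = 0.4906
  k = 2: (52 + 48)/106 = 100/106 = 0.9434
  k = 3: (52 + 48 + 6)/106 = 106/106 = 1

Summary (fraction, with percent):

explained: PC1 0.4906 (49.06%), PC2 0.4528 (45.28%), PC3 0.0566 (5.66%);  cumulative: 0.4906, 0.9434, 1


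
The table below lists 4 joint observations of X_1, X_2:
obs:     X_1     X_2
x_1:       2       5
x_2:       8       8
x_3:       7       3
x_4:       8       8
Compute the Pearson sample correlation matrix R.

Step 1 — column means:
  mean(X_1) = (2 + 8 + 7 + 8) / 4 = 25/4 = 6.25
  mean(X_2) = (5 + 8 + 3 + 8) / 4 = 24/4 = 6

Step 2 — sample variances and covariances s[i,j] = (1/(n-1)) · Σ_k (x_{k,i} - mean_i) · (x_{k,j} - mean_j), with n-1 = 3:
  s[X_1,X_1] = ((-4.25)·(-4.25) + (1.75)·(1.75) + (0.75)·(0.75) + (1.75)·(1.75)) / 3 = 24.75/3 = 8.25
  s[X_1,X_2] = ((-4.25)·(-1) + (1.75)·(2) + (0.75)·(-3) + (1.75)·(2)) / 3 = 9/3 = 3
  s[X_2,X_2] = ((-1)·(-1) + (2)·(2) + (-3)·(-3) + (2)·(2)) / 3 = 18/3 = 6
  Sample standard deviations s_i = √(s[i,i]):
  s(X_1) = √(8.25) = 2.8723
  s(X_2) = √(6) = 2.4495

Step 3 — r_{ij} = s_{ij} / (s_i · s_j):
  r[X_1,X_1] = 1 (diagonal).
  r[X_1,X_2] = 3 / (2.8723 · 2.4495) = 3 / 7.0356 = 0.4264
  r[X_2,X_2] = 1 (diagonal).

R is symmetric with unit diagonal. Assembling:

R = [[1, 0.4264],
 [0.4264, 1]]


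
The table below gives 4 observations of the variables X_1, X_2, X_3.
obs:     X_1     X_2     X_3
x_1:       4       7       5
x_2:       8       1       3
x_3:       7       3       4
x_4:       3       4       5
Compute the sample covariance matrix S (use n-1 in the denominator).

Step 1 — column means:
  mean(X_1) = (4 + 8 + 7 + 3) / 4 = 22/4 = 5.5
  mean(X_2) = (7 + 1 + 3 + 4) / 4 = 15/4 = 3.75
  mean(X_3) = (5 + 3 + 4 + 5) / 4 = 17/4 = 4.25

Step 2 — sample covariance S[i,j] = (1/(n-1)) · Σ_k (x_{k,i} - mean_i) · (x_{k,j} - mean_j), with n-1 = 3.
  S[X_1,X_1] = ((-1.5)·(-1.5) + (2.5)·(2.5) + (1.5)·(1.5) + (-2.5)·(-2.5)) / 3 = 17/3 = 5.6667
  S[X_1,X_2] = ((-1.5)·(3.25) + (2.5)·(-2.75) + (1.5)·(-0.75) + (-2.5)·(0.25)) / 3 = -13.5/3 = -4.5
  S[X_1,X_3] = ((-1.5)·(0.75) + (2.5)·(-1.25) + (1.5)·(-0.25) + (-2.5)·(0.75)) / 3 = -6.5/3 = -2.1667
  S[X_2,X_2] = ((3.25)·(3.25) + (-2.75)·(-2.75) + (-0.75)·(-0.75) + (0.25)·(0.25)) / 3 = 18.75/3 = 6.25
  S[X_2,X_3] = ((3.25)·(0.75) + (-2.75)·(-1.25) + (-0.75)·(-0.25) + (0.25)·(0.75)) / 3 = 6.25/3 = 2.0833
  S[X_3,X_3] = ((0.75)·(0.75) + (-1.25)·(-1.25) + (-0.25)·(-0.25) + (0.75)·(0.75)) / 3 = 2.75/3 = 0.9167

S is symmetric (S[j,i] = S[i,j]). Assembling:

S = [[5.6667, -4.5, -2.1667],
 [-4.5, 6.25, 2.0833],
 [-2.1667, 2.0833, 0.9167]]


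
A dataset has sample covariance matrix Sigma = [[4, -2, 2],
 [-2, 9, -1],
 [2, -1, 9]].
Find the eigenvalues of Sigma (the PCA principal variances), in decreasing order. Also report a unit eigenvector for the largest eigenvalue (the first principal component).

Step 1 — characteristic polynomial p(λ) = det(λI - Sigma) = λ³ - tr·λ² + c_1·λ - det, where tr = trace, c_1 = sum of the principal 2×2 minors, det = det(Sigma):
  tr = 4 + 9 + 9 = 22,
  c_1 = (4·9 - (-2)²) + (4·9 - (2)²) + (9·9 - (-1)²) = 32 + 32 + 80 = 144,
  det = 4·(9·9 - (-1)²) - (-2)·((-2)·9 - (-1)·(2)) + (2)·((-2)·(-1) - 9·(2)) = 4·(80) - (-2)·(-16) + (2)·(-16) = 256.
  So p(λ) = λ³ - 22λ² + 144λ - 256.
Step 2 — look for an integer root (rational root theorem: any rational root is an integer divisor of 256). Testing λ = 8:
  p(8) = 512 - 1408 + 1152 - 256 = 0  ✓
  Dividing out (λ - 8): p(λ) = (λ - 8)(λ² - 14λ + 32).
Step 3 — remaining eigenvalues from the quadratic λ² - 14λ + 32 = 0:
  Δ = 14² - 4·32 = 196 - 128 = 68,  λ = (14 ± √68)/2 = (14 ± 8.2462)/2 ≈ 11.1231 or 2.8769.
  Sorted: λ_1 = 11.1231,  λ_2 = 8,  λ_3 = 2.8769  (check: sum = 22 = tr ✓).

Step 4 — unit eigenvector for λ_1 ≈ 11.1231: v spans the null space of (Sigma - λ_1 I), whose rows are
  r_1 = (-7.1231, -2, 2),  r_2 = (-2, -2.1231, -1),  r_3 = (2, -1, -2.1231).
  v is orthogonal to every row, so take v ∝ r_1 × r_2 = ((-2)·(-1) - (2)·(-2.1231), (2)·(-2) - (-7.1231)·(-1), (-7.1231)·(-2.1231) - (-2)·(-2)) ≈ (6.2462, -11.1231, 11.1231).
  Let u = (6.2462, -11.1231, 11.1231).
  ||u|| = √((6.2462)² + (-11.1231)² + (11.1231)²) = √(286.4621) ≈ 16.9252,  v_1 = u/||u|| ≈ (0.369, -0.6572, 0.6572) (||v_1|| = 1).

λ_1 = 11.1231,  λ_2 = 8,  λ_3 = 2.8769;  v_1 ≈ (0.369, -0.6572, 0.6572)


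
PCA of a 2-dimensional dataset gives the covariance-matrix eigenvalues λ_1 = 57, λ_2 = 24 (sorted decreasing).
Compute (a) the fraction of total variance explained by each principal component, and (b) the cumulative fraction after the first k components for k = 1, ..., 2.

Step 1 — total variance = trace(Sigma) = Σ λ_i = 57 + 24 = 81.

Step 2 — fraction explained by component i = λ_i / Σ λ:
  PC1: 57/81 = 0.7037
  PC2: 24/81 = 0.2963

Step 3 — cumulative fraction after k components = (λ_1 + ... + λ_k) / Σ λ:
  k = 1: 57/81 = 0.7037
  k = 2: (57 + 24)/81 = 81/81 = 1

Summary (fraction, with percent):

explained: PC1 0.7037 (70.37%), PC2 0.2963 (29.63%);  cumulative: 0.7037, 1


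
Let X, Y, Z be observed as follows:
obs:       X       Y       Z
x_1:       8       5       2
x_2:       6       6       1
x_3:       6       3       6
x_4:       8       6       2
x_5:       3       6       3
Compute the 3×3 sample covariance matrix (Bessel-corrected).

Step 1 — column means:
  mean(X) = (8 + 6 + 6 + 8 + 3) / 5 = 31/5 = 6.2
  mean(Y) = (5 + 6 + 3 + 6 + 6) / 5 = 26/5 = 5.2
  mean(Z) = (2 + 1 + 6 + 2 + 3) / 5 = 14/5 = 2.8

Step 2 — sample covariance S[i,j] = (1/(n-1)) · Σ_k (x_{k,i} - mean_i) · (x_{k,j} - mean_j), with n-1 = 4.
  S[X,X] = ((1.8)·(1.8) + (-0.2)·(-0.2) + (-0.2)·(-0.2) + (1.8)·(1.8) + (-3.2)·(-3.2)) / 4 = 16.8/4 = 4.2
  S[X,Y] = ((1.8)·(-0.2) + (-0.2)·(0.8) + (-0.2)·(-2.2) + (1.8)·(0.8) + (-3.2)·(0.8)) / 4 = -1.2/4 = -0.3
  S[X,Z] = ((1.8)·(-0.8) + (-0.2)·(-1.8) + (-0.2)·(3.2) + (1.8)·(-0.8) + (-3.2)·(0.2)) / 4 = -3.8/4 = -0.95
  S[Y,Y] = ((-0.2)·(-0.2) + (0.8)·(0.8) + (-2.2)·(-2.2) + (0.8)·(0.8) + (0.8)·(0.8)) / 4 = 6.8/4 = 1.7
  S[Y,Z] = ((-0.2)·(-0.8) + (0.8)·(-1.8) + (-2.2)·(3.2) + (0.8)·(-0.8) + (0.8)·(0.2)) / 4 = -8.8/4 = -2.2
  S[Z,Z] = ((-0.8)·(-0.8) + (-1.8)·(-1.8) + (3.2)·(3.2) + (-0.8)·(-0.8) + (0.2)·(0.2)) / 4 = 14.8/4 = 3.7

S is symmetric (S[j,i] = S[i,j]). Assembling:

S = [[4.2, -0.3, -0.95],
 [-0.3, 1.7, -2.2],
 [-0.95, -2.2, 3.7]]


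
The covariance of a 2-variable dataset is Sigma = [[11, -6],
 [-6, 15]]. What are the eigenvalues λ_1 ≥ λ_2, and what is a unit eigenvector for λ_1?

Step 1 — characteristic polynomial of 2×2 Sigma:
  det(Sigma - λI) = λ² - trace · λ + det = 0.
  trace = 11 + 15 = 26, det = 11·15 - (-6)² = 129.
Step 2 — discriminant:
  Δ = trace² - 4·det = 676 - 516 = 160.
Step 3 — eigenvalues:
  λ = (trace ± √Δ)/2 = (26 ± 12.6491)/2,
  λ_1 = 19.3246,  λ_2 = 6.6754.

Step 4 — unit eigenvector for λ_1: solve (Sigma - λ_1 I)v = 0. First row:
  (11 - 19.3246)·v_x + (-6)·v_y = 0, i.e. (-8.3246)·v_x + (-6)·v_y = 0,
  so v ∝ (b, λ_1 - a) = (-6, 8.3246); multiply by -1 so the first entry is positive: u = (6, -8.3246).
  ||u|| = √((6)² + (-8.3246)²) = √(105.2982) ≈ 10.2615,
  v_1 = u/||u|| ≈ (0.5847, -0.8112) (||v_1|| = 1).

λ_1 = 19.3246,  λ_2 = 6.6754;  v_1 ≈ (0.5847, -0.8112)


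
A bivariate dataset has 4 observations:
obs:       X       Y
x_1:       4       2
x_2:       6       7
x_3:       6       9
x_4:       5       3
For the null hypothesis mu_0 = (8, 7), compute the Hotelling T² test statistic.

Step 1 — sample mean vector:
  mean(X) = (4 + 6 + 6 + 5) / 4 = 21/4 = 5.25
  mean(Y) = (2 + 7 + 9 + 3) / 4 = 21/4 = 5.25
  x̄ = (5.25, 5.25),  deviation x̄ - mu_0 = (5.25, 5.25) - (8, 7) = (-2.75, -1.75).

Step 2 — sample covariance matrix, S[i,j] = (1/(n-1)) · Σ_k (x_{k,i} - mean_i) · (x_{k,j} - mean_j), divisor n-1 = 3:
  S[X,X] = ((-1.25)·(-1.25) + (0.75)·(0.75) + (0.75)·(0.75) + (-0.25)·(-0.25)) / 3 = 2.75/3 = 0.9167
  S[X,Y] = ((-1.25)·(-3.25) + (0.75)·(1.75) + (0.75)·(3.75) + (-0.25)·(-2.25)) / 3 = 8.75/3 = 2.9167
  S[Y,Y] = ((-3.25)·(-3.25) + (1.75)·(1.75) + (3.75)·(3.75) + (-2.25)·(-2.25)) / 3 = 32.75/3 = 10.9167
  S = [[0.9167, 2.9167],
 [2.9167, 10.9167]].

Step 3 — invert S. det(S) = 0.9167·10.9167 - (2.9167)² = 1.5.
  S^{-1} = (1/det) · [[d, -b], [-b, a]] = [[7.2778, -1.9444],
 [-1.9444, 0.6111]].

Step 4 — quadratic form (x̄ - mu_0)^T · S^{-1} · (x̄ - mu_0):
  S^{-1} · (x̄ - mu_0) = (-16.6111, 4.2778),
  (x̄ - mu_0)^T · [...] = (-2.75)·(-16.6111) + (-1.75)·(4.2778) = 38.1944.

Step 5 — scale by n: T² = 4 · 38.1944 = 152.7778.

T² ≈ 152.7778


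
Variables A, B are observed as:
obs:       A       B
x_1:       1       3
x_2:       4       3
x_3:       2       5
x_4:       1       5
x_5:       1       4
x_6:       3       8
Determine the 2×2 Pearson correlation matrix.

Step 1 — column means:
  mean(A) = (1 + 4 + 2 + 1 + 1 + 3) / 6 = 12/6 = 2
  mean(B) = (3 + 3 + 5 + 5 + 4 + 8) / 6 = 28/6 = 4.6667

Step 2 — sample variances and covariances s[i,j] = (1/(n-1)) · Σ_k (x_{k,i} - mean_i) · (x_{k,j} - mean_j), with n-1 = 5:
  s[A,A] = ((-1)·(-1) + (2)·(2) + (0)·(0) + (-1)·(-1) + (-1)·(-1) + (1)·(1)) / 5 = 8/5 = 1.6
  s[A,B] = ((-1)·(-1.6667) + (2)·(-1.6667) + (0)·(0.3333) + (-1)·(0.3333) + (-1)·(-0.6667) + (1)·(3.3333)) / 5 = 2/5 = 0.4
  s[B,B] = ((-1.6667)·(-1.6667) + (-1.6667)·(-1.6667) + (0.3333)·(0.3333) + (0.3333)·(0.3333) + (-0.6667)·(-0.6667) + (3.3333)·(3.3333)) / 5 = 17.3333/5 = 3.4667
  Sample standard deviations s_i = √(s[i,i]):
  s(A) = √(1.6) = 1.2649
  s(B) = √(3.4667) = 1.8619

Step 3 — r_{ij} = s_{ij} / (s_i · s_j):
  r[A,A] = 1 (diagonal).
  r[A,B] = 0.4 / (1.2649 · 1.8619) = 0.4 / 2.3551 = 0.1698
  r[B,B] = 1 (diagonal).

R is symmetric with unit diagonal. Assembling:

R = [[1, 0.1698],
 [0.1698, 1]]


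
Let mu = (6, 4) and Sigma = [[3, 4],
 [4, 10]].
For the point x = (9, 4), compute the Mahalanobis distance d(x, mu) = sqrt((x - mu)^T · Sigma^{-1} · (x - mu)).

Step 1 — centre the observation: (x - mu) = (3, 0).

Step 2 — invert Sigma. det(Sigma) = 3·10 - (4)² = 14.
  Sigma^{-1} = (1/det) · [[d, -b], [-b, a]] = [[0.7143, -0.2857],
 [-0.2857, 0.2143]].

Step 3 — form the quadratic (x - mu)^T · Sigma^{-1} · (x - mu):
  Sigma^{-1} · (x - mu) = (2.1429, -0.8571).
  (x - mu)^T · [Sigma^{-1} · (x - mu)] = (3)·(2.1429) + (0)·(-0.8571) = 6.4286.

Step 4 — take square root: d = √(6.4286) ≈ 2.5355.

d(x, mu) = √(6.4286) ≈ 2.5355


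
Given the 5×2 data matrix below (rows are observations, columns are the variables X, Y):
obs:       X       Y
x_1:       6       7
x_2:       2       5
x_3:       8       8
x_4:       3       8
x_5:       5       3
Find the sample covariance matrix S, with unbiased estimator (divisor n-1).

Step 1 — column means:
  mean(X) = (6 + 2 + 8 + 3 + 5) / 5 = 24/5 = 4.8
  mean(Y) = (7 + 5 + 8 + 8 + 3) / 5 = 31/5 = 6.2

Step 2 — sample covariance S[i,j] = (1/(n-1)) · Σ_k (x_{k,i} - mean_i) · (x_{k,j} - mean_j), with n-1 = 4.
  S[X,X] = ((1.2)·(1.2) + (-2.8)·(-2.8) + (3.2)·(3.2) + (-1.8)·(-1.8) + (0.2)·(0.2)) / 4 = 22.8/4 = 5.7
  S[X,Y] = ((1.2)·(0.8) + (-2.8)·(-1.2) + (3.2)·(1.8) + (-1.8)·(1.8) + (0.2)·(-3.2)) / 4 = 6.2/4 = 1.55
  S[Y,Y] = ((0.8)·(0.8) + (-1.2)·(-1.2) + (1.8)·(1.8) + (1.8)·(1.8) + (-3.2)·(-3.2)) / 4 = 18.8/4 = 4.7

S is symmetric (S[j,i] = S[i,j]). Assembling:

S = [[5.7, 1.55],
 [1.55, 4.7]]


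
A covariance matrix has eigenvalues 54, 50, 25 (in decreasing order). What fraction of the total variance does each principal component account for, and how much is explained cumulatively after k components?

Step 1 — total variance = trace(Sigma) = Σ λ_i = 54 + 50 + 25 = 129.

Step 2 — fraction explained by component i = λ_i / Σ λ:
  PC1: 54/129 = 0.4186
  PC2: 50/129 = 0.3876
  PC3: 25/129 = 0.1938

Step 3 — cumulative fraction after k components = (λ_1 + ... + λ_k) / Σ λ:
  k = 1: 54/129 = 0.4186
  k = 2: (54 + 50)/129 = 104/129 = 0.8062
  k = 3: (54 + 50 + 25)/129 = 129/129 = 1

Summary (fraction, with percent):

explained: PC1 0.4186 (41.86%), PC2 0.3876 (38.76%), PC3 0.1938 (19.38%);  cumulative: 0.4186, 0.8062, 1


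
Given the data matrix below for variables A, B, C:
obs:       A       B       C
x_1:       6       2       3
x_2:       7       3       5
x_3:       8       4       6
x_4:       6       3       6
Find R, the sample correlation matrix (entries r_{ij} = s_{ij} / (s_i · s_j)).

Step 1 — column means:
  mean(A) = (6 + 7 + 8 + 6) / 4 = 27/4 = 6.75
  mean(B) = (2 + 3 + 4 + 3) / 4 = 12/4 = 3
  mean(C) = (3 + 5 + 6 + 6) / 4 = 20/4 = 5

Step 2 — sample variances and covariances s[i,j] = (1/(n-1)) · Σ_k (x_{k,i} - mean_i) · (x_{k,j} - mean_j), with n-1 = 3:
  s[A,A] = ((-0.75)·(-0.75) + (0.25)·(0.25) + (1.25)·(1.25) + (-0.75)·(-0.75)) / 3 = 2.75/3 = 0.9167
  s[A,B] = ((-0.75)·(-1) + (0.25)·(0) + (1.25)·(1) + (-0.75)·(0)) / 3 = 2/3 = 0.6667
  s[A,C] = ((-0.75)·(-2) + (0.25)·(0) + (1.25)·(1) + (-0.75)·(1)) / 3 = 2/3 = 0.6667
  s[B,B] = ((-1)·(-1) + (0)·(0) + (1)·(1) + (0)·(0)) / 3 = 2/3 = 0.6667
  s[B,C] = ((-1)·(-2) + (0)·(0) + (1)·(1) + (0)·(1)) / 3 = 3/3 = 1
  s[C,C] = ((-2)·(-2) + (0)·(0) + (1)·(1) + (1)·(1)) / 3 = 6/3 = 2
  Sample standard deviations s_i = √(s[i,i]):
  s(A) = √(0.9167) = 0.9574
  s(B) = √(0.6667) = 0.8165
  s(C) = √(2) = 1.4142

Step 3 — r_{ij} = s_{ij} / (s_i · s_j):
  r[A,A] = 1 (diagonal).
  r[A,B] = 0.6667 / (0.9574 · 0.8165) = 0.6667 / 0.7817 = 0.8528
  r[A,C] = 0.6667 / (0.9574 · 1.4142) = 0.6667 / 1.354 = 0.4924
  r[B,B] = 1 (diagonal).
  r[B,C] = 1 / (0.8165 · 1.4142) = 1 / 1.1547 = 0.866
  r[C,C] = 1 (diagonal).

R is symmetric with unit diagonal. Assembling:

R = [[1, 0.8528, 0.4924],
 [0.8528, 1, 0.866],
 [0.4924, 0.866, 1]]


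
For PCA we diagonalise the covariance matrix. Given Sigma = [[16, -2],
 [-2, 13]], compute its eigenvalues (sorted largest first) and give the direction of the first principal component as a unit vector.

Step 1 — characteristic polynomial of 2×2 Sigma:
  det(Sigma - λI) = λ² - trace · λ + det = 0.
  trace = 16 + 13 = 29, det = 16·13 - (-2)² = 204.
Step 2 — discriminant:
  Δ = trace² - 4·det = 841 - 816 = 25.
Step 3 — eigenvalues:
  λ = (trace ± √Δ)/2 = (29 ± 5)/2,
  λ_1 = 17,  λ_2 = 12.

Step 4 — unit eigenvector for λ_1: solve (Sigma - λ_1 I)v = 0. First row:
  (16 - 17)·v_x + (-2)·v_y = 0, i.e. (-1)·v_x + (-2)·v_y = 0,
  so v ∝ (b, λ_1 - a) = (-2, 1); multiply by -1 so the first entry is positive: u = (2, -1).
  ||u|| = √((2)² + (-1)²) = √(5) ≈ 2.2361,
  v_1 = u/||u|| ≈ (0.8944, -0.4472) (||v_1|| = 1).

λ_1 = 17,  λ_2 = 12;  v_1 ≈ (0.8944, -0.4472)


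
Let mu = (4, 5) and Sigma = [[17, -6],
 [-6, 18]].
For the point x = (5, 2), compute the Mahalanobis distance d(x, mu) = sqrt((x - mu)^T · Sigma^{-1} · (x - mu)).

Step 1 — centre the observation: (x - mu) = (1, -3).

Step 2 — invert Sigma. det(Sigma) = 17·18 - (-6)² = 270.
  Sigma^{-1} = (1/det) · [[d, -b], [-b, a]] = [[0.0667, 0.0222],
 [0.0222, 0.063]].

Step 3 — form the quadratic (x - mu)^T · Sigma^{-1} · (x - mu):
  Sigma^{-1} · (x - mu) = (0, -0.1667).
  (x - mu)^T · [Sigma^{-1} · (x - mu)] = (1)·(0) + (-3)·(-0.1667) = 0.5.

Step 4 — take square root: d = √(0.5) ≈ 0.7071.

d(x, mu) = √(0.5) ≈ 0.7071


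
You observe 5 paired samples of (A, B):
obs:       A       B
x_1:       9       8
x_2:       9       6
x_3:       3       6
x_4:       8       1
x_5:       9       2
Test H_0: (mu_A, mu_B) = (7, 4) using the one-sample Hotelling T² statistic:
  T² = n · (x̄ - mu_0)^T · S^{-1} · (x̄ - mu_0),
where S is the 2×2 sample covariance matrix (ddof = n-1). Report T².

Step 1 — sample mean vector:
  mean(A) = (9 + 9 + 3 + 8 + 9) / 5 = 38/5 = 7.6
  mean(B) = (8 + 6 + 6 + 1 + 2) / 5 = 23/5 = 4.6
  x̄ = (7.6, 4.6),  deviation x̄ - mu_0 = (7.6, 4.6) - (7, 4) = (0.6, 0.6).

Step 2 — sample covariance matrix, S[i,j] = (1/(n-1)) · Σ_k (x_{k,i} - mean_i) · (x_{k,j} - mean_j), divisor n-1 = 4:
  S[A,A] = ((1.4)·(1.4) + (1.4)·(1.4) + (-4.6)·(-4.6) + (0.4)·(0.4) + (1.4)·(1.4)) / 4 = 27.2/4 = 6.8
  S[A,B] = ((1.4)·(3.4) + (1.4)·(1.4) + (-4.6)·(1.4) + (0.4)·(-3.6) + (1.4)·(-2.6)) / 4 = -4.8/4 = -1.2
  S[B,B] = ((3.4)·(3.4) + (1.4)·(1.4) + (1.4)·(1.4) + (-3.6)·(-3.6) + (-2.6)·(-2.6)) / 4 = 35.2/4 = 8.8
  S = [[6.8, -1.2],
 [-1.2, 8.8]].

Step 3 — invert S. det(S) = 6.8·8.8 - (-1.2)² = 58.4.
  S^{-1} = (1/det) · [[d, -b], [-b, a]] = [[0.1507, 0.0205],
 [0.0205, 0.1164]].

Step 4 — quadratic form (x̄ - mu_0)^T · S^{-1} · (x̄ - mu_0):
  S^{-1} · (x̄ - mu_0) = (0.1027, 0.0822),
  (x̄ - mu_0)^T · [...] = (0.6)·(0.1027) + (0.6)·(0.0822) = 0.111.

Step 5 — scale by n: T² = 5 · 0.111 = 0.5548.

T² ≈ 0.5548


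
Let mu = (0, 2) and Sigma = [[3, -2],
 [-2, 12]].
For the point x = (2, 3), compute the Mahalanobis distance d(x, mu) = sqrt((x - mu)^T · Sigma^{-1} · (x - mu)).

Step 1 — centre the observation: (x - mu) = (2, 1).

Step 2 — invert Sigma. det(Sigma) = 3·12 - (-2)² = 32.
  Sigma^{-1} = (1/det) · [[d, -b], [-b, a]] = [[0.375, 0.0625],
 [0.0625, 0.0938]].

Step 3 — form the quadratic (x - mu)^T · Sigma^{-1} · (x - mu):
  Sigma^{-1} · (x - mu) = (0.8125, 0.2188).
  (x - mu)^T · [Sigma^{-1} · (x - mu)] = (2)·(0.8125) + (1)·(0.2188) = 1.8438.

Step 4 — take square root: d = √(1.8438) ≈ 1.3578.

d(x, mu) = √(1.8438) ≈ 1.3578


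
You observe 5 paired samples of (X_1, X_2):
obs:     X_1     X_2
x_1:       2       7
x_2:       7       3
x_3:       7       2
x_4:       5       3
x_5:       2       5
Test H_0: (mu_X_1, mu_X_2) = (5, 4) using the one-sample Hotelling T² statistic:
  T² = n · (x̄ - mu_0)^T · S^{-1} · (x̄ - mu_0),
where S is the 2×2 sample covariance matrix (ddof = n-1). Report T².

Step 1 — sample mean vector:
  mean(X_1) = (2 + 7 + 7 + 5 + 2) / 5 = 23/5 = 4.6
  mean(X_2) = (7 + 3 + 2 + 3 + 5) / 5 = 20/5 = 4
  x̄ = (4.6, 4),  deviation x̄ - mu_0 = (4.6, 4) - (5, 4) = (-0.4, 0).

Step 2 — sample covariance matrix, S[i,j] = (1/(n-1)) · Σ_k (x_{k,i} - mean_i) · (x_{k,j} - mean_j), divisor n-1 = 4:
  S[X_1,X_1] = ((-2.6)·(-2.6) + (2.4)·(2.4) + (2.4)·(2.4) + (0.4)·(0.4) + (-2.6)·(-2.6)) / 4 = 25.2/4 = 6.3
  S[X_1,X_2] = ((-2.6)·(3) + (2.4)·(-1) + (2.4)·(-2) + (0.4)·(-1) + (-2.6)·(1)) / 4 = -18/4 = -4.5
  S[X_2,X_2] = ((3)·(3) + (-1)·(-1) + (-2)·(-2) + (-1)·(-1) + (1)·(1)) / 4 = 16/4 = 4
  S = [[6.3, -4.5],
 [-4.5, 4]].

Step 3 — invert S. det(S) = 6.3·4 - (-4.5)² = 4.95.
  S^{-1} = (1/det) · [[d, -b], [-b, a]] = [[0.8081, 0.9091],
 [0.9091, 1.2727]].

Step 4 — quadratic form (x̄ - mu_0)^T · S^{-1} · (x̄ - mu_0):
  S^{-1} · (x̄ - mu_0) = (-0.3232, -0.3636),
  (x̄ - mu_0)^T · [...] = (-0.4)·(-0.3232) + (0)·(-0.3636) = 0.1293.

Step 5 — scale by n: T² = 5 · 0.1293 = 0.6465.

T² ≈ 0.6465


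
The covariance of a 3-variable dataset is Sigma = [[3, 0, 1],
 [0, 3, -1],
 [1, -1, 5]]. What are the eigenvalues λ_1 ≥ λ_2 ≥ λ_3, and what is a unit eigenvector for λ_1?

Step 1 — characteristic polynomial p(λ) = det(λI - Sigma) = λ³ - tr·λ² + c_1·λ - det, where tr = trace, c_1 = sum of the principal 2×2 minors, det = det(Sigma):
  tr = 3 + 3 + 5 = 11,
  c_1 = (3·3 - (0)²) + (3·5 - (1)²) + (3·5 - (-1)²) = 9 + 14 + 14 = 37,
  det = 3·(3·5 - (-1)²) - (0)·((0)·5 - (-1)·(1)) + (1)·((0)·(-1) - 3·(1)) = 3·(14) - (0)·(1) + (1)·(-3) = 39.
  So p(λ) = λ³ - 11λ² + 37λ - 39.
Step 2 — look for an integer root (rational root theorem: any rational root is an integer divisor of 39). Testing λ = 3:
  p(3) = 27 - 99 + 111 - 39 = 0  ✓
  Dividing out (λ - 3): p(λ) = (λ - 3)(λ² - 8λ + 13).
Step 3 — remaining eigenvalues from the quadratic λ² - 8λ + 13 = 0:
  Δ = 8² - 4·13 = 64 - 52 = 12,  λ = (8 ± √12)/2 = (8 ± 3.4641)/2 ≈ 5.7321 or 2.2679.
  Sorted: λ_1 = 5.7321,  λ_2 = 3,  λ_3 = 2.2679  (check: sum = 11 = tr ✓).

Step 4 — unit eigenvector for λ_1 ≈ 5.7321: v spans the null space of (Sigma - λ_1 I), whose rows are
  r_1 = (-2.7321, 0, 1),  r_2 = (0, -2.7321, -1),  r_3 = (1, -1, -0.7321).
  v is orthogonal to every row, so take v ∝ r_1 × r_2 = ((0)·(-1) - (1)·(-2.7321), (1)·(0) - (-2.7321)·(-1), (-2.7321)·(-2.7321) - (0)·(0)) ≈ (2.7321, -2.7321, 7.4641).
  Let u = (2.7321, -2.7321, 7.4641).
  ||u|| = √((2.7321)² + (-2.7321)² + (7.4641)²) = √(70.641) ≈ 8.4048,  v_1 = u/||u|| ≈ (0.3251, -0.3251, 0.8881) (||v_1|| = 1).

λ_1 = 5.7321,  λ_2 = 3,  λ_3 = 2.2679;  v_1 ≈ (0.3251, -0.3251, 0.8881)


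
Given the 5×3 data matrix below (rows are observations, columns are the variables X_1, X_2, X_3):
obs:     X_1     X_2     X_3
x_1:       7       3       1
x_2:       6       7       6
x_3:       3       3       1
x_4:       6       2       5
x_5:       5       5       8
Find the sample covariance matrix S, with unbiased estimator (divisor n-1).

Step 1 — column means:
  mean(X_1) = (7 + 6 + 3 + 6 + 5) / 5 = 27/5 = 5.4
  mean(X_2) = (3 + 7 + 3 + 2 + 5) / 5 = 20/5 = 4
  mean(X_3) = (1 + 6 + 1 + 5 + 8) / 5 = 21/5 = 4.2

Step 2 — sample covariance S[i,j] = (1/(n-1)) · Σ_k (x_{k,i} - mean_i) · (x_{k,j} - mean_j), with n-1 = 4.
  S[X_1,X_1] = ((1.6)·(1.6) + (0.6)·(0.6) + (-2.4)·(-2.4) + (0.6)·(0.6) + (-0.4)·(-0.4)) / 4 = 9.2/4 = 2.3
  S[X_1,X_2] = ((1.6)·(-1) + (0.6)·(3) + (-2.4)·(-1) + (0.6)·(-2) + (-0.4)·(1)) / 4 = 1/4 = 0.25
  S[X_1,X_3] = ((1.6)·(-3.2) + (0.6)·(1.8) + (-2.4)·(-3.2) + (0.6)·(0.8) + (-0.4)·(3.8)) / 4 = 2.6/4 = 0.65
  S[X_2,X_2] = ((-1)·(-1) + (3)·(3) + (-1)·(-1) + (-2)·(-2) + (1)·(1)) / 4 = 16/4 = 4
  S[X_2,X_3] = ((-1)·(-3.2) + (3)·(1.8) + (-1)·(-3.2) + (-2)·(0.8) + (1)·(3.8)) / 4 = 14/4 = 3.5
  S[X_3,X_3] = ((-3.2)·(-3.2) + (1.8)·(1.8) + (-3.2)·(-3.2) + (0.8)·(0.8) + (3.8)·(3.8)) / 4 = 38.8/4 = 9.7

S is symmetric (S[j,i] = S[i,j]). Assembling:

S = [[2.3, 0.25, 0.65],
 [0.25, 4, 3.5],
 [0.65, 3.5, 9.7]]
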